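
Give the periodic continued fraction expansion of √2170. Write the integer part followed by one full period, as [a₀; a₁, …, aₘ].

a₀ = ⌊√2170⌋ = 46.
With m₀=0, d₀=1 and mₖ₊₁ = dₖaₖ − mₖ, dₖ₊₁ = (n − mₖ₊₁²)/dₖ, aₖ₊₁ = ⌊(a₀+mₖ₊₁)/dₖ₊₁⌋:
  k=1: m=46, d=54, a=1
  k=2: m=8, d=39, a=1
  k=3: m=31, d=31, a=2
  k=4: m=31, d=39, a=1
  k=5: m=8, d=54, a=1
  k=6: m=46, d=1, a=92
d=1 and a=2a₀=92 at k=6, so the next step gives (m, d) = (46, 54) again — its k=1 value — and the period has length 6.

[46; 1, 1, 2, 1, 1, 92]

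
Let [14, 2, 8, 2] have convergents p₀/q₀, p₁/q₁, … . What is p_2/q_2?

246/17

Using pₖ = aₖpₖ₋₁ + pₖ₋₂, qₖ = aₖqₖ₋₁ + qₖ₋₂ (with p₋₁=1, p₋₂=0, q₋₁=0, q₋₂=1):
  k=0: a=14, p=14, q=1
  k=1: a=2, p=29, q=2
  k=2: a=8, p=246, q=17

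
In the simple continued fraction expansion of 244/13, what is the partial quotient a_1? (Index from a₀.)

244 = 18·13 + 10   →  a_0 = 18
13 = 1·10 + 3   →  a_1 = 1

1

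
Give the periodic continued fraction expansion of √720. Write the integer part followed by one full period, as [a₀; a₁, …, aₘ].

[26; 1, 4, 1, 52]

a₀ = ⌊√720⌋ = 26.
With m₀=0, d₀=1 and mₖ₊₁ = dₖaₖ − mₖ, dₖ₊₁ = (n − mₖ₊₁²)/dₖ, aₖ₊₁ = ⌊(a₀+mₖ₊₁)/dₖ₊₁⌋:
  k=1: m=26, d=44, a=1
  k=2: m=18, d=9, a=4
  k=3: m=18, d=44, a=1
  k=4: m=26, d=1, a=52
d=1 and a=2a₀=52 at k=4, so the next step gives (m, d) = (26, 44) again — its k=1 value — and the period has length 4.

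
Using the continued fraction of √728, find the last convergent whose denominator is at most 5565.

78651/2915

√728 = [26; 1, 52, …] (period length 2).
Convergents:
  p_0/q_0 = 26/1
  p_1/q_1 = 27/1
  p_2/q_2 = 1430/53
  p_3/q_3 = 1457/54
  p_4/q_4 = 77194/2861
  p_5/q_5 = 78651/2915
  p_6/q_6 = 4167046/154441
q_5 = 2915 ≤ 5565 < 154441 = q_6, so the answer is 78651/2915.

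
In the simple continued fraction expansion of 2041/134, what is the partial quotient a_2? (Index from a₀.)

3

2041 = 15·134 + 31   →  a_0 = 15
134 = 4·31 + 10   →  a_1 = 4
31 = 3·10 + 1   →  a_2 = 3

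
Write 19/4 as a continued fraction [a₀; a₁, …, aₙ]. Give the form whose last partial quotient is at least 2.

[4; 1, 3]

19 = 4×4 + 3
4 = 1×3 + 1
3 = 3×1 + 0  (stop)
So 19/4 = [4; 1, 3].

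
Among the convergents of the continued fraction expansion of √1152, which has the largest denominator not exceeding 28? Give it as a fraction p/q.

577/17

√1152 = [33; 1, 15, 1, 66, …] (period length 4).
Convergents:
  p_0/q_0 = 33/1
  p_1/q_1 = 34/1
  p_2/q_2 = 543/16
  p_3/q_3 = 577/17
  p_4/q_4 = 38625/1138
q_3 = 17 ≤ 28 < 1138 = q_4, so the answer is 577/17.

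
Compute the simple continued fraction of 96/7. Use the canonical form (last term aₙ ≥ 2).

[13; 1, 2, 2]

96 = 13·7 + 5
7 = 1·5 + 2
5 = 2·2 + 1
2 = 2·1 + 0  (stop)
So 96/7 = [13; 1, 2, 2].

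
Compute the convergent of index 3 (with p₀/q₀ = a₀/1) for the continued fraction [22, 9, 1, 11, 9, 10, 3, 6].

2630/119

Using pₖ = aₖpₖ₋₁ + pₖ₋₂, qₖ = aₖqₖ₋₁ + qₖ₋₂ (with p₋₁=1, p₋₂=0, q₋₁=0, q₋₂=1):
  k=0: a=22, p=22, q=1
  k=1: a=9, p=199, q=9
  k=2: a=1, p=221, q=10
  k=3: a=11, p=2630, q=119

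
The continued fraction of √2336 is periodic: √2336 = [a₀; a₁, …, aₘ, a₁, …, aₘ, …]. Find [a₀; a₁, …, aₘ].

a₀ = ⌊√2336⌋ = 48.
With m₀=0, d₀=1 and mₖ₊₁ = dₖaₖ − mₖ, dₖ₊₁ = (n − mₖ₊₁²)/dₖ, aₖ₊₁ = ⌊(a₀+mₖ₊₁)/dₖ₊₁⌋:
  k=1: m=48, d=32, a=3
  k=2: m=48, d=1, a=96
d=1 and a=2a₀=96 at k=2, so the next step gives (m, d) = (48, 32) again — its k=1 value — and the period has length 2.

[48; 3, 96]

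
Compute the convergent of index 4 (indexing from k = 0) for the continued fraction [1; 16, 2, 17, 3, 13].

Using pₖ = aₖpₖ₋₁ + pₖ₋₂, qₖ = aₖqₖ₋₁ + qₖ₋₂ (with p₋₁=1, p₋₂=0, q₋₁=0, q₋₂=1):
  k=0: a=1, p=1, q=1
  k=1: a=16, p=17, q=16
  k=2: a=2, p=35, q=33
  k=3: a=17, p=612, q=577
  k=4: a=3, p=1871, q=1764

1871/1764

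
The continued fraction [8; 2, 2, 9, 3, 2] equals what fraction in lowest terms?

2849/339

Fold from the inside: start with 2/1.
  3 + 1/2 = 7/2
  9 + 2/7 = 65/7
  2 + 7/65 = 137/65
  2 + 65/137 = 339/137
  8 + 137/339 = 2849/339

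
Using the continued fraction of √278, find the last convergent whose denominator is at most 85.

817/49

√278 = [16; 1, 2, 16, 2, 1, 32, …] (period length 6).
Convergents:
  p_0/q_0 = 16/1
  p_1/q_1 = 17/1
  p_2/q_2 = 50/3
  p_3/q_3 = 817/49
  p_4/q_4 = 1684/101
q_3 = 49 ≤ 85 < 101 = q_4, so the answer is 817/49.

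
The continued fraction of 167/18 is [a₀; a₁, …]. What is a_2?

167 = 9·18 + 5   →  a_0 = 9
18 = 3·5 + 3   →  a_1 = 3
5 = 1·3 + 2   →  a_2 = 1

1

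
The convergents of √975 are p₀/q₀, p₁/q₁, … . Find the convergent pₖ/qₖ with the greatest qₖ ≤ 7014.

√975 = [31; 4, 2, 4, 62, …] (period length 4).
Convergents:
  p_0/q_0 = 31/1
  p_1/q_1 = 125/4
  p_2/q_2 = 281/9
  p_3/q_3 = 1249/40
  p_4/q_4 = 77719/2489
  p_5/q_5 = 312125/9996
q_4 = 2489 ≤ 7014 < 9996 = q_5, so the answer is 77719/2489.

77719/2489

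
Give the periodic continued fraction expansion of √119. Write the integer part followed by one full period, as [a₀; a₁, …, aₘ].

[10; 1, 9, 1, 20]

a₀ = ⌊√119⌋ = 10.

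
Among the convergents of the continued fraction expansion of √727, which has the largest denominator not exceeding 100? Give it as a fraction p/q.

728/27

√727 = [26; 1, 25, 1, 52, …] (period length 4).
Convergents:
  p_0/q_0 = 26/1
  p_1/q_1 = 27/1
  p_2/q_2 = 701/26
  p_3/q_3 = 728/27
  p_4/q_4 = 38557/1430
q_3 = 27 ≤ 100 < 1430 = q_4, so the answer is 728/27.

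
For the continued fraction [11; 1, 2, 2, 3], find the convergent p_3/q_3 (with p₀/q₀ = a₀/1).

82/7

Using pₖ = aₖpₖ₋₁ + pₖ₋₂, qₖ = aₖqₖ₋₁ + qₖ₋₂ (with p₋₁=1, p₋₂=0, q₋₁=0, q₋₂=1):
  k=0: a=11, p=11, q=1
  k=1: a=1, p=12, q=1
  k=2: a=2, p=35, q=3
  k=3: a=2, p=82, q=7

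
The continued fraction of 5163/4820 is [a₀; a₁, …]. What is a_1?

5163 = 1·4820 + 343   →  a_0 = 1
4820 = 14·343 + 18   →  a_1 = 14

14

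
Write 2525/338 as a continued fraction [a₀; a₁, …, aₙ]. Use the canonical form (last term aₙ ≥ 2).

[7; 2, 7, 1, 19]

2525 = 7*338 + 159
338 = 2*159 + 20
159 = 7*20 + 19
20 = 1*19 + 1
19 = 19*1 + 0  (stop)
So 2525/338 = [7; 2, 7, 1, 19].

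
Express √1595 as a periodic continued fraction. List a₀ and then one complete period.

[39; 1, 14, 1, 78]

a₀ = ⌊√1595⌋ = 39.
With m₀=0, d₀=1 and mₖ₊₁ = dₖaₖ − mₖ, dₖ₊₁ = (n − mₖ₊₁²)/dₖ, aₖ₊₁ = ⌊(a₀+mₖ₊₁)/dₖ₊₁⌋:
  k=1: m=39, d=74, a=1
  k=2: m=35, d=5, a=14
  k=3: m=35, d=74, a=1
  k=4: m=39, d=1, a=78
d=1 and a=2a₀=78 at k=4, so the next step gives (m, d) = (39, 74) again — its k=1 value — and the period has length 4.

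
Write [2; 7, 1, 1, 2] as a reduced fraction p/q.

Using pₖ = aₖpₖ₋₁ + pₖ₋₂ and qₖ = aₖqₖ₋₁ + qₖ₋₂:
  k=0: a=2, p=2, q=1
  k=1: a=7, p=15, q=7
  k=2: a=1, p=17, q=8
  k=3: a=1, p=32, q=15
  k=4: a=2, p=81, q=38

81/38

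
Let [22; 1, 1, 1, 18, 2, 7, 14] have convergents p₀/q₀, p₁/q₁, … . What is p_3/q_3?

68/3

Using pₖ = aₖpₖ₋₁ + pₖ₋₂, qₖ = aₖqₖ₋₁ + qₖ₋₂ (with p₋₁=1, p₋₂=0, q₋₁=0, q₋₂=1):
  k=0: a=22, p=22, q=1
  k=1: a=1, p=23, q=1
  k=2: a=1, p=45, q=2
  k=3: a=1, p=68, q=3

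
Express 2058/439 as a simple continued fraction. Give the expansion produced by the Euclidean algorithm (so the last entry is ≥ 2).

[4; 1, 2, 4, 1, 8, 3]

2058 = 4·439 + 302
439 = 1·302 + 137
302 = 2·137 + 28
137 = 4·28 + 25
28 = 1·25 + 3
25 = 8·3 + 1
3 = 3·1 + 0  (stop)
So 2058/439 = [4; 1, 2, 4, 1, 8, 3].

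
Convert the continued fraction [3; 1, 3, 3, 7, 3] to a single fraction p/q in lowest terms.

1123/298

Using pₖ = aₖpₖ₋₁ + pₖ₋₂ and qₖ = aₖqₖ₋₁ + qₖ₋₂:
  k=0: a=3, p=3, q=1
  k=1: a=1, p=4, q=1
  k=2: a=3, p=15, q=4
  k=3: a=3, p=49, q=13
  k=4: a=7, p=358, q=95
  k=5: a=3, p=1123, q=298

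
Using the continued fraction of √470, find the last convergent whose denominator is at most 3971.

√470 = [21; 1, 2, 8, 2, 1, 42, …] (period length 6).
Convergents:
  p_0/q_0 = 21/1
  p_1/q_1 = 22/1
  p_2/q_2 = 65/3
  p_3/q_3 = 542/25
  p_4/q_4 = 1149/53
  p_5/q_5 = 1691/78
  p_6/q_6 = 72171/3329
  p_7/q_7 = 73862/3407
  p_8/q_8 = 219895/10143
q_7 = 3407 ≤ 3971 < 10143 = q_8, so the answer is 73862/3407.

73862/3407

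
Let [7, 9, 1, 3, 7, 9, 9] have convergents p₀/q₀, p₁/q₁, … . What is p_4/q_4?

2010/283

Using pₖ = aₖpₖ₋₁ + pₖ₋₂, qₖ = aₖqₖ₋₁ + qₖ₋₂ (with p₋₁=1, p₋₂=0, q₋₁=0, q₋₂=1):
  k=0: a=7, p=7, q=1
  k=1: a=9, p=64, q=9
  k=2: a=1, p=71, q=10
  k=3: a=3, p=277, q=39
  k=4: a=7, p=2010, q=283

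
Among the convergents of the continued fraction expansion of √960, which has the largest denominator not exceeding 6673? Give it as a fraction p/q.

119071/3843

√960 = [30; 1, 60, …] (period length 2).
Convergents:
  p_0/q_0 = 30/1
  p_1/q_1 = 31/1
  p_2/q_2 = 1890/61
  p_3/q_3 = 1921/62
  p_4/q_4 = 117150/3781
  p_5/q_5 = 119071/3843
  p_6/q_6 = 7261410/234361
q_5 = 3843 ≤ 6673 < 234361 = q_6, so the answer is 119071/3843.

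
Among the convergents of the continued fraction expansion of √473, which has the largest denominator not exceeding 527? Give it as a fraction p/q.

√473 = [21; 1, 2, 1, 42, …] (period length 4).
Convergents:
  p_0/q_0 = 21/1
  p_1/q_1 = 22/1
  p_2/q_2 = 65/3
  p_3/q_3 = 87/4
  p_4/q_4 = 3719/171
  p_5/q_5 = 3806/175
  p_6/q_6 = 11331/521
  p_7/q_7 = 15137/696
q_6 = 521 ≤ 527 < 696 = q_7, so the answer is 11331/521.

11331/521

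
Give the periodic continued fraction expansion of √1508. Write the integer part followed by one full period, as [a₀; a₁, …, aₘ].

a₀ = ⌊√1508⌋ = 38.
With m₀=0, d₀=1 and mₖ₊₁ = dₖaₖ − mₖ, dₖ₊₁ = (n − mₖ₊₁²)/dₖ, aₖ₊₁ = ⌊(a₀+mₖ₊₁)/dₖ₊₁⌋:
  k=1: m=38, d=64, a=1
  k=2: m=26, d=13, a=4
  k=3: m=26, d=64, a=1
  k=4: m=38, d=1, a=76
d=1 and a=2a₀=76 at k=4, so the next step gives (m, d) = (38, 64) again — its k=1 value — and the period has length 4.

[38; 1, 4, 1, 76]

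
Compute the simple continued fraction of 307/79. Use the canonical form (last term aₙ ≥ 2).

307 = 3*79 + 70
79 = 1*70 + 9
70 = 7*9 + 7
9 = 1*7 + 2
7 = 3*2 + 1
2 = 2*1 + 0  (stop)
So 307/79 = [3; 1, 7, 1, 3, 2].

[3; 1, 7, 1, 3, 2]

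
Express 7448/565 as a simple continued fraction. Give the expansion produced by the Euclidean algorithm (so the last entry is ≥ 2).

7448 = 13×565 + 103
565 = 5×103 + 50
103 = 2×50 + 3
50 = 16×3 + 2
3 = 1×2 + 1
2 = 2×1 + 0  (stop)
So 7448/565 = [13; 5, 2, 16, 1, 2].

[13; 5, 2, 16, 1, 2]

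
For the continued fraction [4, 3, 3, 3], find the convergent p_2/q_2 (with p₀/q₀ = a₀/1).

43/10

Using pₖ = aₖpₖ₋₁ + pₖ₋₂, qₖ = aₖqₖ₋₁ + qₖ₋₂ (with p₋₁=1, p₋₂=0, q₋₁=0, q₋₂=1):
  k=0: a=4, p=4, q=1
  k=1: a=3, p=13, q=3
  k=2: a=3, p=43, q=10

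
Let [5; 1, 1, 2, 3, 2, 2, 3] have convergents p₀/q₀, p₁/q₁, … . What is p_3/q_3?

28/5

Using pₖ = aₖpₖ₋₁ + pₖ₋₂, qₖ = aₖqₖ₋₁ + qₖ₋₂ (with p₋₁=1, p₋₂=0, q₋₁=0, q₋₂=1):
  k=0: a=5, p=5, q=1
  k=1: a=1, p=6, q=1
  k=2: a=1, p=11, q=2
  k=3: a=2, p=28, q=5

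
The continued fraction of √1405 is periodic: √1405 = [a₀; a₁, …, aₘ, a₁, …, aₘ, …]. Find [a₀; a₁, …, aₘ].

[37; 2, 14, 2, 74]

a₀ = ⌊√1405⌋ = 37.
With m₀=0, d₀=1 and mₖ₊₁ = dₖaₖ − mₖ, dₖ₊₁ = (n − mₖ₊₁²)/dₖ, aₖ₊₁ = ⌊(a₀+mₖ₊₁)/dₖ₊₁⌋:
  k=1: m=37, d=36, a=2
  k=2: m=35, d=5, a=14
  k=3: m=35, d=36, a=2
  k=4: m=37, d=1, a=74
d=1 and a=2a₀=74 at k=4, so the next step gives (m, d) = (37, 36) again — its k=1 value — and the period has length 4.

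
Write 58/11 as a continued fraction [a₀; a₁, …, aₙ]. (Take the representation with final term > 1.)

[5; 3, 1, 2]

58 = 5·11 + 3
11 = 3·3 + 2
3 = 1·2 + 1
2 = 2·1 + 0  (stop)
So 58/11 = [5; 3, 1, 2].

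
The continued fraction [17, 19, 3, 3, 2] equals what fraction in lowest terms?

7571/444

Using pₖ = aₖpₖ₋₁ + pₖ₋₂ and qₖ = aₖqₖ₋₁ + qₖ₋₂:
  k=0: a=17, p=17, q=1
  k=1: a=19, p=324, q=19
  k=2: a=3, p=989, q=58
  k=3: a=3, p=3291, q=193
  k=4: a=2, p=7571, q=444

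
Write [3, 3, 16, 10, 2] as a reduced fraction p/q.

Using pₖ = aₖpₖ₋₁ + pₖ₋₂ and qₖ = aₖqₖ₋₁ + qₖ₋₂:
  k=0: a=3, p=3, q=1
  k=1: a=3, p=10, q=3
  k=2: a=16, p=163, q=49
  k=3: a=10, p=1640, q=493
  k=4: a=2, p=3443, q=1035

3443/1035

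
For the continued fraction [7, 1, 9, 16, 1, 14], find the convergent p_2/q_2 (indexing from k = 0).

79/10

Using pₖ = aₖpₖ₋₁ + pₖ₋₂, qₖ = aₖqₖ₋₁ + qₖ₋₂ (with p₋₁=1, p₋₂=0, q₋₁=0, q₋₂=1):
  k=0: a=7, p=7, q=1
  k=1: a=1, p=8, q=1
  k=2: a=9, p=79, q=10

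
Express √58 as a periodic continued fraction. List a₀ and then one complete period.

a₀ = ⌊√58⌋ = 7.

[7; 1, 1, 1, 1, 1, 1, 14]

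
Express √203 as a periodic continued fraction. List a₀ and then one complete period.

a₀ = ⌊√203⌋ = 14.

[14; 4, 28]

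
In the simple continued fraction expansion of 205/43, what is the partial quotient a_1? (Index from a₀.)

1

205 = 4·43 + 33   →  a_0 = 4
43 = 1·33 + 10   →  a_1 = 1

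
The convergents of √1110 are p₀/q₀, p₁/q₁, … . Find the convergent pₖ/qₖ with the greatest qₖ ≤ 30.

633/19

√1110 = [33; 3, 6, 3, 66, …] (period length 4).
Convergents:
  p_0/q_0 = 33/1
  p_1/q_1 = 100/3
  p_2/q_2 = 633/19
  p_3/q_3 = 1999/60
q_2 = 19 ≤ 30 < 60 = q_3, so the answer is 633/19.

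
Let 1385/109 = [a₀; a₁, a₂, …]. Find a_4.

2

1385 = 12·109 + 77   →  a_0 = 12
109 = 1·77 + 32   →  a_1 = 1
77 = 2·32 + 13   →  a_2 = 2
32 = 2·13 + 6   →  a_3 = 2
13 = 2·6 + 1   →  a_4 = 2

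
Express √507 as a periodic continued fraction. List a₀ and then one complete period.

a₀ = ⌊√507⌋ = 22.
With m₀=0, d₀=1 and mₖ₊₁ = dₖaₖ − mₖ, dₖ₊₁ = (n − mₖ₊₁²)/dₖ, aₖ₊₁ = ⌊(a₀+mₖ₊₁)/dₖ₊₁⌋:
  k=1: m=22, d=23, a=1
  k=2: m=1, d=22, a=1
  k=3: m=21, d=3, a=14
  k=4: m=21, d=22, a=1
  k=5: m=1, d=23, a=1
  k=6: m=22, d=1, a=44
d=1 and a=2a₀=44 at k=6, so the next step gives (m, d) = (22, 23) again — its k=1 value — and the period has length 6.

[22; 1, 1, 14, 1, 1, 44]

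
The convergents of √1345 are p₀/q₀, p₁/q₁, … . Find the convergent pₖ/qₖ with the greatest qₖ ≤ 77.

√1345 = [36; 1, 2, 14, 2, 1, 72, …] (period length 6).
Convergents:
  p_0/q_0 = 36/1
  p_1/q_1 = 37/1
  p_2/q_2 = 110/3
  p_3/q_3 = 1577/43
  p_4/q_4 = 3264/89
q_3 = 43 ≤ 77 < 89 = q_4, so the answer is 1577/43.

1577/43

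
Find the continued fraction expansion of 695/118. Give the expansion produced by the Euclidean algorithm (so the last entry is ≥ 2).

695 = 5*118 + 105
118 = 1*105 + 13
105 = 8*13 + 1
13 = 13*1 + 0  (stop)
So 695/118 = [5; 1, 8, 13].

[5; 1, 8, 13]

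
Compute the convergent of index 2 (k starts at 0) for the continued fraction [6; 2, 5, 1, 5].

Using pₖ = aₖpₖ₋₁ + pₖ₋₂, qₖ = aₖqₖ₋₁ + qₖ₋₂ (with p₋₁=1, p₋₂=0, q₋₁=0, q₋₂=1):
  k=0: a=6, p=6, q=1
  k=1: a=2, p=13, q=2
  k=2: a=5, p=71, q=11

71/11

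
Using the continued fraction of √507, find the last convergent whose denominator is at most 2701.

60142/2671

√507 = [22; 1, 1, 14, 1, 1, 44, …] (period length 6).
Convergents:
  p_0/q_0 = 22/1
  p_1/q_1 = 23/1
  p_2/q_2 = 45/2
  p_3/q_3 = 653/29
  p_4/q_4 = 698/31
  p_5/q_5 = 1351/60
  p_6/q_6 = 60142/2671
  p_7/q_7 = 61493/2731
q_6 = 2671 ≤ 2701 < 2731 = q_7, so the answer is 60142/2671.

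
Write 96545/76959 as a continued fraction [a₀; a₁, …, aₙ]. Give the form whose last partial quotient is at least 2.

96545 = 1×76959 + 19586
76959 = 3×19586 + 18201
19586 = 1×18201 + 1385
18201 = 13×1385 + 196
1385 = 7×196 + 13
196 = 15×13 + 1
13 = 13×1 + 0  (stop)
So 96545/76959 = [1; 3, 1, 13, 7, 15, 13].

[1; 3, 1, 13, 7, 15, 13]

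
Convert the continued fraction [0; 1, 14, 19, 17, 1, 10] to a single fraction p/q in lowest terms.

52753/56507

Using pₖ = aₖpₖ₋₁ + pₖ₋₂ and qₖ = aₖqₖ₋₁ + qₖ₋₂:
  k=0: a=0, p=0, q=1
  k=1: a=1, p=1, q=1
  k=2: a=14, p=14, q=15
  k=3: a=19, p=267, q=286
  k=4: a=17, p=4553, q=4877
  k=5: a=1, p=4820, q=5163
  k=6: a=10, p=52753, q=56507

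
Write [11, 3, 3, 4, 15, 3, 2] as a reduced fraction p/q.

52793/4671

Using pₖ = aₖpₖ₋₁ + pₖ₋₂ and qₖ = aₖqₖ₋₁ + qₖ₋₂:
  k=0: a=11, p=11, q=1
  k=1: a=3, p=34, q=3
  k=2: a=3, p=113, q=10
  k=3: a=4, p=486, q=43
  k=4: a=15, p=7403, q=655
  k=5: a=3, p=22695, q=2008
  k=6: a=2, p=52793, q=4671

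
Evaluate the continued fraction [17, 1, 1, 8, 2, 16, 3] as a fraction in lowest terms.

31813/1815

Using pₖ = aₖpₖ₋₁ + pₖ₋₂ and qₖ = aₖqₖ₋₁ + qₖ₋₂:
  k=0: a=17, p=17, q=1
  k=1: a=1, p=18, q=1
  k=2: a=1, p=35, q=2
  k=3: a=8, p=298, q=17
  k=4: a=2, p=631, q=36
  k=5: a=16, p=10394, q=593
  k=6: a=3, p=31813, q=1815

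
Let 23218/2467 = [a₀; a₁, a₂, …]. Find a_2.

23218 = 9·2467 + 1015   →  a_0 = 9
2467 = 2·1015 + 437   →  a_1 = 2
1015 = 2·437 + 141   →  a_2 = 2

2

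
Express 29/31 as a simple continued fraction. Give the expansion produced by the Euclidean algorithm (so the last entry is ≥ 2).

29 = 0*31 + 29
31 = 1*29 + 2
29 = 14*2 + 1
2 = 2*1 + 0  (stop)
So 29/31 = [0; 1, 14, 2].

[0; 1, 14, 2]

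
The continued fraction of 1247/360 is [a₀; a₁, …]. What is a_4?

1247 = 3·360 + 167   →  a_0 = 3
360 = 2·167 + 26   →  a_1 = 2
167 = 6·26 + 11   →  a_2 = 6
26 = 2·11 + 4   →  a_3 = 2
11 = 2·4 + 3   →  a_4 = 2

2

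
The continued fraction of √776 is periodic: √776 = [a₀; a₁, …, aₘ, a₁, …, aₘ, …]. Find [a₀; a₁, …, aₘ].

[27; 1, 5, 1, 54]

a₀ = ⌊√776⌋ = 27.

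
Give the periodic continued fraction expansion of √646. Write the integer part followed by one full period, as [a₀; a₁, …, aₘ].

a₀ = ⌊√646⌋ = 25.

[25; 2, 2, 2, 50]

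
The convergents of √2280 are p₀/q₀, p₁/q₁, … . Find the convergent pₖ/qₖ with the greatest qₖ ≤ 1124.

√2280 = [47; 1, 2, 1, 94, …] (period length 4).
Convergents:
  p_0/q_0 = 47/1
  p_1/q_1 = 48/1
  p_2/q_2 = 143/3
  p_3/q_3 = 191/4
  p_4/q_4 = 18097/379
  p_5/q_5 = 18288/383
  p_6/q_6 = 54673/1145
q_5 = 383 ≤ 1124 < 1145 = q_6, so the answer is 18288/383.

18288/383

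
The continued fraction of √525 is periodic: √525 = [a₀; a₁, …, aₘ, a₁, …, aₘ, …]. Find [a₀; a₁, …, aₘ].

[22; 1, 10, 2, 10, 1, 44]

a₀ = ⌊√525⌋ = 22.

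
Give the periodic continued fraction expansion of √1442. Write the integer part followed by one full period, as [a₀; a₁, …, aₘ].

a₀ = ⌊√1442⌋ = 37.
With m₀=0, d₀=1 and mₖ₊₁ = dₖaₖ − mₖ, dₖ₊₁ = (n − mₖ₊₁²)/dₖ, aₖ₊₁ = ⌊(a₀+mₖ₊₁)/dₖ₊₁⌋:
  k=1: m=37, d=73, a=1
  k=2: m=36, d=2, a=36
  k=3: m=36, d=73, a=1
  k=4: m=37, d=1, a=74
d=1 and a=2a₀=74 at k=4, so the next step gives (m, d) = (37, 73) again — its k=1 value — and the period has length 4.

[37; 1, 36, 1, 74]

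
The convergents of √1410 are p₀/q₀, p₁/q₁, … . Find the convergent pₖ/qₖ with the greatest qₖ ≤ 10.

√1410 = [37; 1, 1, 4, 1, 1, 74, …] (period length 6).
Convergents:
  p_0/q_0 = 37/1
  p_1/q_1 = 38/1
  p_2/q_2 = 75/2
  p_3/q_3 = 338/9
  p_4/q_4 = 413/11
q_3 = 9 ≤ 10 < 11 = q_4, so the answer is 338/9.

338/9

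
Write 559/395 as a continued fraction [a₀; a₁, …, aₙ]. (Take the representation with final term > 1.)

[1; 2, 2, 2, 4, 3, 2]

559 = 1×395 + 164
395 = 2×164 + 67
164 = 2×67 + 30
67 = 2×30 + 7
30 = 4×7 + 2
7 = 3×2 + 1
2 = 2×1 + 0  (stop)
So 559/395 = [1; 2, 2, 2, 4, 3, 2].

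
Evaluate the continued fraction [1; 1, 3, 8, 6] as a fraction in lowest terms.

Fold from the inside: start with 6/1.
  8 + 1/6 = 49/6
  3 + 6/49 = 153/49
  1 + 49/153 = 202/153
  1 + 153/202 = 355/202

355/202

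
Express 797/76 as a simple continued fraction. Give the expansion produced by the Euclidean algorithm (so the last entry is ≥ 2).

[10; 2, 18, 2]

797 = 10×76 + 37
76 = 2×37 + 2
37 = 18×2 + 1
2 = 2×1 + 0  (stop)
So 797/76 = [10; 2, 18, 2].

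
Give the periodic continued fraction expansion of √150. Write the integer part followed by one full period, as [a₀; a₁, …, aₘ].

a₀ = ⌊√150⌋ = 12.

[12; 4, 24]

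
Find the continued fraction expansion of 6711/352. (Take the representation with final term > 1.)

[19; 15, 3, 3, 2]

6711 = 19×352 + 23
352 = 15×23 + 7
23 = 3×7 + 2
7 = 3×2 + 1
2 = 2×1 + 0  (stop)
So 6711/352 = [19; 15, 3, 3, 2].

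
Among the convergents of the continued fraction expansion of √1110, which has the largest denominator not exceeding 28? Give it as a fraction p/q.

633/19

√1110 = [33; 3, 6, 3, 66, …] (period length 4).
Convergents:
  p_0/q_0 = 33/1
  p_1/q_1 = 100/3
  p_2/q_2 = 633/19
  p_3/q_3 = 1999/60
q_2 = 19 ≤ 28 < 60 = q_3, so the answer is 633/19.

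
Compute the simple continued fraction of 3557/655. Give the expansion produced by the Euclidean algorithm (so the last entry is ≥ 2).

3557 = 5·655 + 282
655 = 2·282 + 91
282 = 3·91 + 9
91 = 10·9 + 1
9 = 9·1 + 0  (stop)
So 3557/655 = [5; 2, 3, 10, 9].

[5; 2, 3, 10, 9]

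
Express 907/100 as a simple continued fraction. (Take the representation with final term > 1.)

[9; 14, 3, 2]

907 = 9×100 + 7
100 = 14×7 + 2
7 = 3×2 + 1
2 = 2×1 + 0  (stop)
So 907/100 = [9; 14, 3, 2].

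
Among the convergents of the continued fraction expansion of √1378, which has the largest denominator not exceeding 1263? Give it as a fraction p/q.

42801/1153

√1378 = [37; 8, 4, 4, 8, 74, …] (period length 5).
Convergents:
  p_0/q_0 = 37/1
  p_1/q_1 = 297/8
  p_2/q_2 = 1225/33
  p_3/q_3 = 5197/140
  p_4/q_4 = 42801/1153
  p_5/q_5 = 3172471/85462
q_4 = 1153 ≤ 1263 < 85462 = q_5, so the answer is 42801/1153.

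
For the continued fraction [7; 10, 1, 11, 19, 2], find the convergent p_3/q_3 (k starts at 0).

929/131

Using pₖ = aₖpₖ₋₁ + pₖ₋₂, qₖ = aₖqₖ₋₁ + qₖ₋₂ (with p₋₁=1, p₋₂=0, q₋₁=0, q₋₂=1):
  k=0: a=7, p=7, q=1
  k=1: a=10, p=71, q=10
  k=2: a=1, p=78, q=11
  k=3: a=11, p=929, q=131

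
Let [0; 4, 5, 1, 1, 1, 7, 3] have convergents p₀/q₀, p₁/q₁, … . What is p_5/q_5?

Using pₖ = aₖpₖ₋₁ + pₖ₋₂, qₖ = aₖqₖ₋₁ + qₖ₋₂ (with p₋₁=1, p₋₂=0, q₋₁=0, q₋₂=1):
  k=0: a=0, p=0, q=1
  k=1: a=4, p=1, q=4
  k=2: a=5, p=5, q=21
  k=3: a=1, p=6, q=25
  k=4: a=1, p=11, q=46
  k=5: a=1, p=17, q=71

17/71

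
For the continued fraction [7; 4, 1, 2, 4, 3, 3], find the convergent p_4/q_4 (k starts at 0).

440/61

Using pₖ = aₖpₖ₋₁ + pₖ₋₂, qₖ = aₖqₖ₋₁ + qₖ₋₂ (with p₋₁=1, p₋₂=0, q₋₁=0, q₋₂=1):
  k=0: a=7, p=7, q=1
  k=1: a=4, p=29, q=4
  k=2: a=1, p=36, q=5
  k=3: a=2, p=101, q=14
  k=4: a=4, p=440, q=61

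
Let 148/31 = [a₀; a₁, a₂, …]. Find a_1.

148 = 4·31 + 24   →  a_0 = 4
31 = 1·24 + 7   →  a_1 = 1

1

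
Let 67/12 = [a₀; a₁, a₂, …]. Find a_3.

2

67 = 5·12 + 7   →  a_0 = 5
12 = 1·7 + 5   →  a_1 = 1
7 = 1·5 + 2   →  a_2 = 1
5 = 2·2 + 1   →  a_3 = 2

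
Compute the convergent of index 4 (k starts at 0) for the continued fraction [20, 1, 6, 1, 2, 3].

480/23

Using pₖ = aₖpₖ₋₁ + pₖ₋₂, qₖ = aₖqₖ₋₁ + qₖ₋₂ (with p₋₁=1, p₋₂=0, q₋₁=0, q₋₂=1):
  k=0: a=20, p=20, q=1
  k=1: a=1, p=21, q=1
  k=2: a=6, p=146, q=7
  k=3: a=1, p=167, q=8
  k=4: a=2, p=480, q=23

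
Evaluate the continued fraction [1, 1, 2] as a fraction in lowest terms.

Using pₖ = aₖpₖ₋₁ + pₖ₋₂ and qₖ = aₖqₖ₋₁ + qₖ₋₂:
  k=0: a=1, p=1, q=1
  k=1: a=1, p=2, q=1
  k=2: a=2, p=5, q=3

5/3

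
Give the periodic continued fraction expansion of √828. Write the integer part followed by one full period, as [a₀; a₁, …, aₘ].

a₀ = ⌊√828⌋ = 28.
With m₀=0, d₀=1 and mₖ₊₁ = dₖaₖ − mₖ, dₖ₊₁ = (n − mₖ₊₁²)/dₖ, aₖ₊₁ = ⌊(a₀+mₖ₊₁)/dₖ₊₁⌋:
  k=1: m=28, d=44, a=1
  k=2: m=16, d=13, a=3
  k=3: m=23, d=23, a=2
  k=4: m=23, d=13, a=3
  k=5: m=16, d=44, a=1
  k=6: m=28, d=1, a=56
d=1 and a=2a₀=56 at k=6, so the next step gives (m, d) = (28, 44) again — its k=1 value — and the period has length 6.

[28; 1, 3, 2, 3, 1, 56]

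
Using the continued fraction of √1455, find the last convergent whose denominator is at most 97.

√1455 = [38; 6, 1, 11, 1, 6, 76, …] (period length 6).
Convergents:
  p_0/q_0 = 38/1
  p_1/q_1 = 229/6
  p_2/q_2 = 267/7
  p_3/q_3 = 3166/83
  p_4/q_4 = 3433/90
  p_5/q_5 = 23764/623
q_4 = 90 ≤ 97 < 623 = q_5, so the answer is 3433/90.

3433/90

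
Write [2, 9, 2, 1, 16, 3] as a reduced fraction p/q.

Fold from the inside: start with 3/1.
  16 + 1/3 = 49/3
  1 + 3/49 = 52/49
  2 + 49/52 = 153/52
  9 + 52/153 = 1429/153
  2 + 153/1429 = 3011/1429

3011/1429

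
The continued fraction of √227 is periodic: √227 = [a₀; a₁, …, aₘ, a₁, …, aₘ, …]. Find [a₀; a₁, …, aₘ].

a₀ = ⌊√227⌋ = 15.
With m₀=0, d₀=1 and mₖ₊₁ = dₖaₖ − mₖ, dₖ₊₁ = (n − mₖ₊₁²)/dₖ, aₖ₊₁ = ⌊(a₀+mₖ₊₁)/dₖ₊₁⌋:
  k=1: m=15, d=2, a=15
  k=2: m=15, d=1, a=30
d=1 and a=2a₀=30 at k=2, so the next step gives (m, d) = (15, 2) again — its k=1 value — and the period has length 2.

[15; 15, 30]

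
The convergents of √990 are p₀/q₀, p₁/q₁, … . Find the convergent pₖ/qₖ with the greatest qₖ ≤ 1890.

√990 = [31; 2, 6, 2, 62, …] (period length 4).
Convergents:
  p_0/q_0 = 31/1
  p_1/q_1 = 63/2
  p_2/q_2 = 409/13
  p_3/q_3 = 881/28
  p_4/q_4 = 55031/1749
  p_5/q_5 = 110943/3526
q_4 = 1749 ≤ 1890 < 3526 = q_5, so the answer is 55031/1749.

55031/1749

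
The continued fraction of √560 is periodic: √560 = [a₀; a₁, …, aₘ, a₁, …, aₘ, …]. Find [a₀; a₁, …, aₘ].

[23; 1, 1, 1, 46]

a₀ = ⌊√560⌋ = 23.
With m₀=0, d₀=1 and mₖ₊₁ = dₖaₖ − mₖ, dₖ₊₁ = (n − mₖ₊₁²)/dₖ, aₖ₊₁ = ⌊(a₀+mₖ₊₁)/dₖ₊₁⌋:
  k=1: m=23, d=31, a=1
  k=2: m=8, d=16, a=1
  k=3: m=8, d=31, a=1
  k=4: m=23, d=1, a=46
d=1 and a=2a₀=46 at k=4, so the next step gives (m, d) = (23, 31) again — its k=1 value — and the period has length 4.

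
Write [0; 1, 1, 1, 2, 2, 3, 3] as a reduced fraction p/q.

135/214

Fold from the inside: start with 3/1.
  3 + 1/3 = 10/3
  2 + 3/10 = 23/10
  2 + 10/23 = 56/23
  1 + 23/56 = 79/56
  1 + 56/79 = 135/79
  1 + 79/135 = 214/135
  0 + 135/214 = 135/214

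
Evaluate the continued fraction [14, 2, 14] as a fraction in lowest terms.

420/29

Using pₖ = aₖpₖ₋₁ + pₖ₋₂ and qₖ = aₖqₖ₋₁ + qₖ₋₂:
  k=0: a=14, p=14, q=1
  k=1: a=2, p=29, q=2
  k=2: a=14, p=420, q=29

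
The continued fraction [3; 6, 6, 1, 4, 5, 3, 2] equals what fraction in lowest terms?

Using pₖ = aₖpₖ₋₁ + pₖ₋₂ and qₖ = aₖqₖ₋₁ + qₖ₋₂:
  k=0: a=3, p=3, q=1
  k=1: a=6, p=19, q=6
  k=2: a=6, p=117, q=37
  k=3: a=1, p=136, q=43
  k=4: a=4, p=661, q=209
  k=5: a=5, p=3441, q=1088
  k=6: a=3, p=10984, q=3473
  k=7: a=2, p=25409, q=8034

25409/8034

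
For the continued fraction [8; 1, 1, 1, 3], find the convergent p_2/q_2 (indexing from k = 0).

Using pₖ = aₖpₖ₋₁ + pₖ₋₂, qₖ = aₖqₖ₋₁ + qₖ₋₂ (with p₋₁=1, p₋₂=0, q₋₁=0, q₋₂=1):
  k=0: a=8, p=8, q=1
  k=1: a=1, p=9, q=1
  k=2: a=1, p=17, q=2

17/2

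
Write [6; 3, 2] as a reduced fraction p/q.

Fold from the inside: start with 2/1.
  3 + 1/2 = 7/2
  6 + 2/7 = 44/7

44/7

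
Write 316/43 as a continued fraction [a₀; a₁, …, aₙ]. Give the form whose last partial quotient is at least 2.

[7; 2, 1, 6, 2]

316 = 7×43 + 15
43 = 2×15 + 13
15 = 1×13 + 2
13 = 6×2 + 1
2 = 2×1 + 0  (stop)
So 316/43 = [7; 2, 1, 6, 2].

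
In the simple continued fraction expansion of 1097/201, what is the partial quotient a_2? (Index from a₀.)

1097 = 5·201 + 92   →  a_0 = 5
201 = 2·92 + 17   →  a_1 = 2
92 = 5·17 + 7   →  a_2 = 5

5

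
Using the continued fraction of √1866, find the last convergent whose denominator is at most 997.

15551/360

√1866 = [43; 5, 14, 5, 86, …] (period length 4).
Convergents:
  p_0/q_0 = 43/1
  p_1/q_1 = 216/5
  p_2/q_2 = 3067/71
  p_3/q_3 = 15551/360
  p_4/q_4 = 1340453/31031
q_3 = 360 ≤ 997 < 31031 = q_4, so the answer is 15551/360.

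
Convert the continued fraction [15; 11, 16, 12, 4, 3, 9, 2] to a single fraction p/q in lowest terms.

Using pₖ = aₖpₖ₋₁ + pₖ₋₂ and qₖ = aₖqₖ₋₁ + qₖ₋₂:
  k=0: a=15, p=15, q=1
  k=1: a=11, p=166, q=11
  k=2: a=16, p=2671, q=177
  k=3: a=12, p=32218, q=2135
  k=4: a=4, p=131543, q=8717
  k=5: a=3, p=426847, q=28286
  k=6: a=9, p=3973166, q=263291
  k=7: a=2, p=8373179, q=554868

8373179/554868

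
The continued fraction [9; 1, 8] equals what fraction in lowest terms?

89/9

Using pₖ = aₖpₖ₋₁ + pₖ₋₂ and qₖ = aₖqₖ₋₁ + qₖ₋₂:
  k=0: a=9, p=9, q=1
  k=1: a=1, p=10, q=1
  k=2: a=8, p=89, q=9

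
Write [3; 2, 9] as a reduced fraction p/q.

Using pₖ = aₖpₖ₋₁ + pₖ₋₂ and qₖ = aₖqₖ₋₁ + qₖ₋₂:
  k=0: a=3, p=3, q=1
  k=1: a=2, p=7, q=2
  k=2: a=9, p=66, q=19

66/19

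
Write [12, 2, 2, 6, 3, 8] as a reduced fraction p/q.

10421/840

Fold from the inside: start with 8/1.
  3 + 1/8 = 25/8
  6 + 8/25 = 158/25
  2 + 25/158 = 341/158
  2 + 158/341 = 840/341
  12 + 341/840 = 10421/840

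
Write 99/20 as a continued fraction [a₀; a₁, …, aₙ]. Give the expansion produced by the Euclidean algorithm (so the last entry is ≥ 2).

99 = 4×20 + 19
20 = 1×19 + 1
19 = 19×1 + 0  (stop)
So 99/20 = [4; 1, 19].

[4; 1, 19]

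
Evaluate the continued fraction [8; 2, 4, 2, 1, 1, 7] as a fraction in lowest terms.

3143/372

Using pₖ = aₖpₖ₋₁ + pₖ₋₂ and qₖ = aₖqₖ₋₁ + qₖ₋₂:
  k=0: a=8, p=8, q=1
  k=1: a=2, p=17, q=2
  k=2: a=4, p=76, q=9
  k=3: a=2, p=169, q=20
  k=4: a=1, p=245, q=29
  k=5: a=1, p=414, q=49
  k=6: a=7, p=3143, q=372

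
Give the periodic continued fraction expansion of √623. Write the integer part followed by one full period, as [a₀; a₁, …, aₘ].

[24; 1, 23, 1, 48]

a₀ = ⌊√623⌋ = 24.
With m₀=0, d₀=1 and mₖ₊₁ = dₖaₖ − mₖ, dₖ₊₁ = (n − mₖ₊₁²)/dₖ, aₖ₊₁ = ⌊(a₀+mₖ₊₁)/dₖ₊₁⌋:
  k=1: m=24, d=47, a=1
  k=2: m=23, d=2, a=23
  k=3: m=23, d=47, a=1
  k=4: m=24, d=1, a=48
d=1 and a=2a₀=48 at k=4, so the next step gives (m, d) = (24, 47) again — its k=1 value — and the period has length 4.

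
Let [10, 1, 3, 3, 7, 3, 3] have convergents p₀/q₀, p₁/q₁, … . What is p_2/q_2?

43/4

Using pₖ = aₖpₖ₋₁ + pₖ₋₂, qₖ = aₖqₖ₋₁ + qₖ₋₂ (with p₋₁=1, p₋₂=0, q₋₁=0, q₋₂=1):
  k=0: a=10, p=10, q=1
  k=1: a=1, p=11, q=1
  k=2: a=3, p=43, q=4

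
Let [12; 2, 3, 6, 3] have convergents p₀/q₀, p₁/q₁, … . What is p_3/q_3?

Using pₖ = aₖpₖ₋₁ + pₖ₋₂, qₖ = aₖqₖ₋₁ + qₖ₋₂ (with p₋₁=1, p₋₂=0, q₋₁=0, q₋₂=1):
  k=0: a=12, p=12, q=1
  k=1: a=2, p=25, q=2
  k=2: a=3, p=87, q=7
  k=3: a=6, p=547, q=44

547/44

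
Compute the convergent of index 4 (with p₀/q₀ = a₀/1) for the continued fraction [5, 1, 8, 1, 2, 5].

171/29

Using pₖ = aₖpₖ₋₁ + pₖ₋₂, qₖ = aₖqₖ₋₁ + qₖ₋₂ (with p₋₁=1, p₋₂=0, q₋₁=0, q₋₂=1):
  k=0: a=5, p=5, q=1
  k=1: a=1, p=6, q=1
  k=2: a=8, p=53, q=9
  k=3: a=1, p=59, q=10
  k=4: a=2, p=171, q=29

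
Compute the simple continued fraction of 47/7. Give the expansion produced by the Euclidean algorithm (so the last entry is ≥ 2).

[6; 1, 2, 2]

47 = 6×7 + 5
7 = 1×5 + 2
5 = 2×2 + 1
2 = 2×1 + 0  (stop)
So 47/7 = [6; 1, 2, 2].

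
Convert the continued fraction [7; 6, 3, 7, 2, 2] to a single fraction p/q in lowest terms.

Fold from the inside: start with 2/1.
  2 + 1/2 = 5/2
  7 + 2/5 = 37/5
  3 + 5/37 = 116/37
  6 + 37/116 = 733/116
  7 + 116/733 = 5247/733

5247/733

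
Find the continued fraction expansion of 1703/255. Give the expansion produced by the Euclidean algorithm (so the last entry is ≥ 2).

1703 = 6*255 + 173
255 = 1*173 + 82
173 = 2*82 + 9
82 = 9*9 + 1
9 = 9*1 + 0  (stop)
So 1703/255 = [6; 1, 2, 9, 9].

[6; 1, 2, 9, 9]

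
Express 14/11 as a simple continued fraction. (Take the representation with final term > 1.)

14 = 1·11 + 3
11 = 3·3 + 2
3 = 1·2 + 1
2 = 2·1 + 0  (stop)
So 14/11 = [1; 3, 1, 2].

[1; 3, 1, 2]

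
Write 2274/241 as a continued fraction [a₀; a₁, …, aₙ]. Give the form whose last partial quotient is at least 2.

[9; 2, 3, 2, 1, 1, 2, 2]

2274 = 9*241 + 105
241 = 2*105 + 31
105 = 3*31 + 12
31 = 2*12 + 7
12 = 1*7 + 5
7 = 1*5 + 2
5 = 2*2 + 1
2 = 2*1 + 0  (stop)
So 2274/241 = [9; 2, 3, 2, 1, 1, 2, 2].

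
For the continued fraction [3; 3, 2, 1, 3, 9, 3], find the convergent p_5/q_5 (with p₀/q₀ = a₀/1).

Using pₖ = aₖpₖ₋₁ + pₖ₋₂, qₖ = aₖqₖ₋₁ + qₖ₋₂ (with p₋₁=1, p₋₂=0, q₋₁=0, q₋₂=1):
  k=0: a=3, p=3, q=1
  k=1: a=3, p=10, q=3
  k=2: a=2, p=23, q=7
  k=3: a=1, p=33, q=10
  k=4: a=3, p=122, q=37
  k=5: a=9, p=1131, q=343

1131/343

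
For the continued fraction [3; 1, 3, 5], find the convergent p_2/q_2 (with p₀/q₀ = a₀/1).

15/4

Using pₖ = aₖpₖ₋₁ + pₖ₋₂, qₖ = aₖqₖ₋₁ + qₖ₋₂ (with p₋₁=1, p₋₂=0, q₋₁=0, q₋₂=1):
  k=0: a=3, p=3, q=1
  k=1: a=1, p=4, q=1
  k=2: a=3, p=15, q=4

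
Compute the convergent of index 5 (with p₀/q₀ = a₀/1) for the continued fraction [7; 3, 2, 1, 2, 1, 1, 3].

270/37

Using pₖ = aₖpₖ₋₁ + pₖ₋₂, qₖ = aₖqₖ₋₁ + qₖ₋₂ (with p₋₁=1, p₋₂=0, q₋₁=0, q₋₂=1):
  k=0: a=7, p=7, q=1
  k=1: a=3, p=22, q=3
  k=2: a=2, p=51, q=7
  k=3: a=1, p=73, q=10
  k=4: a=2, p=197, q=27
  k=5: a=1, p=270, q=37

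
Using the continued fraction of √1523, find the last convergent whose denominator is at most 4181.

√1523 = [39; 39, 78, …] (period length 2).
Convergents:
  p_0/q_0 = 39/1
  p_1/q_1 = 1522/39
  p_2/q_2 = 118755/3043
  p_3/q_3 = 4632967/118716
q_2 = 3043 ≤ 4181 < 118716 = q_3, so the answer is 118755/3043.

118755/3043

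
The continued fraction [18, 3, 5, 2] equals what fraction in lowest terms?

Using pₖ = aₖpₖ₋₁ + pₖ₋₂ and qₖ = aₖqₖ₋₁ + qₖ₋₂:
  k=0: a=18, p=18, q=1
  k=1: a=3, p=55, q=3
  k=2: a=5, p=293, q=16
  k=3: a=2, p=641, q=35

641/35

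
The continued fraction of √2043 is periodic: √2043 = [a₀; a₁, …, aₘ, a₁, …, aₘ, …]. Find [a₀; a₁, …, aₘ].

[45; 5, 90]

a₀ = ⌊√2043⌋ = 45.
With m₀=0, d₀=1 and mₖ₊₁ = dₖaₖ − mₖ, dₖ₊₁ = (n − mₖ₊₁²)/dₖ, aₖ₊₁ = ⌊(a₀+mₖ₊₁)/dₖ₊₁⌋:
  k=1: m=45, d=18, a=5
  k=2: m=45, d=1, a=90
d=1 and a=2a₀=90 at k=2, so the next step gives (m, d) = (45, 18) again — its k=1 value — and the period has length 2.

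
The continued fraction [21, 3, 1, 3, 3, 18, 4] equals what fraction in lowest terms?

Using pₖ = aₖpₖ₋₁ + pₖ₋₂ and qₖ = aₖqₖ₋₁ + qₖ₋₂:
  k=0: a=21, p=21, q=1
  k=1: a=3, p=64, q=3
  k=2: a=1, p=85, q=4
  k=3: a=3, p=319, q=15
  k=4: a=3, p=1042, q=49
  k=5: a=18, p=19075, q=897
  k=6: a=4, p=77342, q=3637

77342/3637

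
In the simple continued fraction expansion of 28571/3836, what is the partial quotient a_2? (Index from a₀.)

4

28571 = 7·3836 + 1719   →  a_0 = 7
3836 = 2·1719 + 398   →  a_1 = 2
1719 = 4·398 + 127   →  a_2 = 4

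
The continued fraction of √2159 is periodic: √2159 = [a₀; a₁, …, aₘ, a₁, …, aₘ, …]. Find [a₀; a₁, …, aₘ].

a₀ = ⌊√2159⌋ = 46.
With m₀=0, d₀=1 and mₖ₊₁ = dₖaₖ − mₖ, dₖ₊₁ = (n − mₖ₊₁²)/dₖ, aₖ₊₁ = ⌊(a₀+mₖ₊₁)/dₖ₊₁⌋:
  k=1: m=46, d=43, a=2
  k=2: m=40, d=13, a=6
  k=3: m=38, d=55, a=1
  k=4: m=17, d=34, a=1
  k=5: m=17, d=55, a=1
  k=6: m=38, d=13, a=6
  k=7: m=40, d=43, a=2
  k=8: m=46, d=1, a=92
d=1 and a=2a₀=92 at k=8, so the next step gives (m, d) = (46, 43) again — its k=1 value — and the period has length 8.

[46; 2, 6, 1, 1, 1, 6, 2, 92]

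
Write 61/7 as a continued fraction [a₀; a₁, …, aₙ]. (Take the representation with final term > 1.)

[8; 1, 2, 2]

61 = 8·7 + 5
7 = 1·5 + 2
5 = 2·2 + 1
2 = 2·1 + 0  (stop)
So 61/7 = [8; 1, 2, 2].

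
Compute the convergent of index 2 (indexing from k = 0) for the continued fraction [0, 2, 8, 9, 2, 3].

8/17

Using pₖ = aₖpₖ₋₁ + pₖ₋₂, qₖ = aₖqₖ₋₁ + qₖ₋₂ (with p₋₁=1, p₋₂=0, q₋₁=0, q₋₂=1):
  k=0: a=0, p=0, q=1
  k=1: a=2, p=1, q=2
  k=2: a=8, p=8, q=17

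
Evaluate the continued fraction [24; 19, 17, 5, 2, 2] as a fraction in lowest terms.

Using pₖ = aₖpₖ₋₁ + pₖ₋₂ and qₖ = aₖqₖ₋₁ + qₖ₋₂:
  k=0: a=24, p=24, q=1
  k=1: a=19, p=457, q=19
  k=2: a=17, p=7793, q=324
  k=3: a=5, p=39422, q=1639
  k=4: a=2, p=86637, q=3602
  k=5: a=2, p=212696, q=8843

212696/8843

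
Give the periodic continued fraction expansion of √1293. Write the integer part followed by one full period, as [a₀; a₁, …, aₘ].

[35; 1, 22, 1, 70]

a₀ = ⌊√1293⌋ = 35.
With m₀=0, d₀=1 and mₖ₊₁ = dₖaₖ − mₖ, dₖ₊₁ = (n − mₖ₊₁²)/dₖ, aₖ₊₁ = ⌊(a₀+mₖ₊₁)/dₖ₊₁⌋:
  k=1: m=35, d=68, a=1
  k=2: m=33, d=3, a=22
  k=3: m=33, d=68, a=1
  k=4: m=35, d=1, a=70
d=1 and a=2a₀=70 at k=4, so the next step gives (m, d) = (35, 68) again — its k=1 value — and the period has length 4.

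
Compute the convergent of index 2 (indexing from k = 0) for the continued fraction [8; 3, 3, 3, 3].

Using pₖ = aₖpₖ₋₁ + pₖ₋₂, qₖ = aₖqₖ₋₁ + qₖ₋₂ (with p₋₁=1, p₋₂=0, q₋₁=0, q₋₂=1):
  k=0: a=8, p=8, q=1
  k=1: a=3, p=25, q=3
  k=2: a=3, p=83, q=10

83/10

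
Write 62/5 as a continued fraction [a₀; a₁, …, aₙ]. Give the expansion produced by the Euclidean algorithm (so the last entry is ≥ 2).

[12; 2, 2]

62 = 12×5 + 2
5 = 2×2 + 1
2 = 2×1 + 0  (stop)
So 62/5 = [12; 2, 2].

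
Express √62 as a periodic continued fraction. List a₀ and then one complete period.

a₀ = ⌊√62⌋ = 7.
With m₀=0, d₀=1 and mₖ₊₁ = dₖaₖ − mₖ, dₖ₊₁ = (n − mₖ₊₁²)/dₖ, aₖ₊₁ = ⌊(a₀+mₖ₊₁)/dₖ₊₁⌋:
  k=1: m=7, d=13, a=1
  k=2: m=6, d=2, a=6
  k=3: m=6, d=13, a=1
  k=4: m=7, d=1, a=14
d=1 and a=2a₀=14 at k=4, so the next step gives (m, d) = (7, 13) again — its k=1 value — and the period has length 4.

[7; 1, 6, 1, 14]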